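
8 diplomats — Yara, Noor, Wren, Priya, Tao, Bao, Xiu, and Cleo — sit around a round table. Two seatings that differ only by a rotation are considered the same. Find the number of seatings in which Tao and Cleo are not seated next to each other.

All circular seatings of 8 people number (7)! = 5040.
Those with Tao next to Cleo: fuse the pair into one unit and seat 7 units around a circle — 2·(6)! = 1440.
Subtracting, 5040 − 1440 = 3600.

3600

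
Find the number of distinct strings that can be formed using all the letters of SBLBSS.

60

The 6 letters of SBLBSS have repeats: B appearing twice and S appearing 3 times.
So there are 6! / (3!·2!) = 60 distinguishable arrangements.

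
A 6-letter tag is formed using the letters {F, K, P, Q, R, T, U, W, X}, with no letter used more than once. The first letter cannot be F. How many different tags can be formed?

The first letter has 9−1 = 8 choices (anything except F).
The remaining 5 letters are filled from the other 8 symbols without repetition: 8 × 7 × 6 × 5 × 4 = 6720.
Total: 8 × 6720 = 53760.

53760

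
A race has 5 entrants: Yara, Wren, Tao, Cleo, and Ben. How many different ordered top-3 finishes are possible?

There are 5 choices for 1st place, 4 for 2nd, and 3 for 3rd.
That gives 5 × 4 × 3 = 60.

60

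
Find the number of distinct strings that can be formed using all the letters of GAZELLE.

1260

The 7 letters of GAZELLE have repeats: E appearing twice and L appearing twice.
Dividing 7! = 5040 by 2!·2! = 4 for the repeated letters gives 1260.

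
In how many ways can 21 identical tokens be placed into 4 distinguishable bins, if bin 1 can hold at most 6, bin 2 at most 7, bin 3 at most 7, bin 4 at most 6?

By stars and bars, unrestricted non-negative solutions to x_1+…+x_4 = 21 number C(21+3,3) = 2024.
Subtract solutions that violate a single cap (substitute x_i' = x_i − (cap_i+1)): x_1 ≥ 7 gives C(17,3) = 680; x_2 ≥ 8 gives C(16,3) = 560; x_3 ≥ 8 gives C(16,3) = 560; x_4 ≥ 7 gives C(17,3) = 680. Together 2480.
Add back pairs where two caps are both exceeded: 84 + 84 + 120 + 56 + 84 + 84 = 512.
By inclusion–exclusion the count is 2024 − 2480 + 512 = 56.

56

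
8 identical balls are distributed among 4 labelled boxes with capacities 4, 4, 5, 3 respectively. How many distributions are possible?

80

Ignoring the caps, the number of non-negative solutions to x_1+…+x_4 = 8 is C(11,3) = 165.
Subtract solutions that violate a single cap (substitute x_i' = x_i − (cap_i+1)): x_1 ≥ 5 gives C(6,3) = 20; x_2 ≥ 5 gives C(6,3) = 20; x_3 ≥ 6 gives C(5,3) = 10; x_4 ≥ 4 gives C(7,3) = 35. Together 85.
No two caps can be exceeded simultaneously, so the pair terms are all 0.
By inclusion–exclusion the count is 165 − 85 + 0 = 80.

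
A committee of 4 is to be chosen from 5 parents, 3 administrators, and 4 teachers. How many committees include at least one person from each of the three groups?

270

Unrestricted: C(12,4) = 495 ways to pick any 4 of the 12.
Selections missing a whole group: no parents → C(7,4) = 35; no administrators → C(9,4) = 126; no teachers → C(8,4) = 70.
Add back selections omitting two groups (i.e. drawn from a single group): C(5,4) + C(3,4) + C(4,4) = 6.
By inclusion–exclusion: 495 − 231 + 6 = 270.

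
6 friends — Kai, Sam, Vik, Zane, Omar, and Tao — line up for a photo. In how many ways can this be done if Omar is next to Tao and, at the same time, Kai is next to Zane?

96

Treat {Omar,Tao} as one block (2 orders) and {Kai,Zane} as another (2 orders).
That leaves 4 units to arrange: 2 × 2 × 4! = 4 × 24 = 96.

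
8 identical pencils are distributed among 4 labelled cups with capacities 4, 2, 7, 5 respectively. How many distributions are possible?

By stars and bars, unrestricted non-negative solutions to x_1+…+x_4 = 8 number C(8+3,3) = 165.
Subtract solutions that violate a single cap (substitute x_i' = x_i − (cap_i+1)): x_1 ≥ 5 gives C(6,3) = 20; x_2 ≥ 3 gives C(8,3) = 56; x_3 ≥ 8 gives C(3,3) = 1; x_4 ≥ 6 gives C(5,3) = 10. Together 87.
Add back pairs where two caps are both exceeded: 1 + 0 + 0 + 0 + 0 + 0 = 1.
By inclusion–exclusion the count is 165 − 87 + 1 = 79.

79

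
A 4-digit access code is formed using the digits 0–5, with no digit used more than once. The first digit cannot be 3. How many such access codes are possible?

The first digit has 6−1 = 5 choices (anything except 3).
The remaining 3 digits are filled from the other 5 symbols without repetition: 5 × 4 × 3 = 60.
Total: 5 × 60 = 300.

300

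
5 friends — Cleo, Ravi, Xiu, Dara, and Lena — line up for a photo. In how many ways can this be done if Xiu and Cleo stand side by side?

48

Glue Xiu and Cleo into one block (2 internal orders), leaving 4 units to arrange in a row.
So the count is 2·(4)! = 48.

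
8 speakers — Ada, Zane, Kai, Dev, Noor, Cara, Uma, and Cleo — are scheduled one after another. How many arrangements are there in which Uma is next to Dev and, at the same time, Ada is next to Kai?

2880

Treat {Uma,Dev} as one block (2 orders) and {Ada,Kai} as another (2 orders).
That leaves 6 units to arrange: 2 × 2 × 6! = 4 × 720 = 2880.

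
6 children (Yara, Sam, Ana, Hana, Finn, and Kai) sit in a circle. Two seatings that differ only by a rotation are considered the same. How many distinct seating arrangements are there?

Around a circle, 6 distinct people have 6!/6 = (5)! = 120 rotationally distinct seatings.

120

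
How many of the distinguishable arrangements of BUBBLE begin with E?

20

Fix E in the first position and arrange the remaining 5 letters.
Those 5 letters have B appearing 3 times, giving (5)!/(3!) = 20.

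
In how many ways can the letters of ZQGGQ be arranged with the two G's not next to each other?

There are 5!/(2!·2!) = 30 arrangements of ZQGGQ in total.
If the two G's are adjacent, glue them into one block, leaving 4 items to arrange: (4)!/(2!) = 12 ways.
Subtracting, 30 − 12 = 18 arrangements keep the G's apart.

18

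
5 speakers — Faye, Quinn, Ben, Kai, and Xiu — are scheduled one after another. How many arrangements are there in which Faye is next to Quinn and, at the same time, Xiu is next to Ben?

Treat {Faye,Quinn} as one block (2 orders) and {Xiu,Ben} as another (2 orders).
That leaves 3 units to arrange: 2 × 2 × 3! = 4 × 6 = 24.

24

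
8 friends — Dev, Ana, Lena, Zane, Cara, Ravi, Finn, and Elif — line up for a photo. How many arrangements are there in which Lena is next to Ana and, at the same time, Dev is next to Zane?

Treat {Lena,Ana} as one block (2 orders) and {Dev,Zane} as another (2 orders).
That leaves 6 units to arrange: 2 × 2 × 6! = 4 × 720 = 2880.

2880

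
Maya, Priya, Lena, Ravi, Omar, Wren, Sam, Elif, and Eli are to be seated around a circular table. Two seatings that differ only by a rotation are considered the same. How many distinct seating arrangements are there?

40320

Around a circle, 9 distinct people have 9!/9 = (8)! = 40320 rotationally distinct seatings.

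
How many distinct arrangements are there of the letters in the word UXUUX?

10

Letter multiplicities in UXUUX: U×3, X×2.
So there are 5! / (3!·2!) = 10 distinguishable arrangements.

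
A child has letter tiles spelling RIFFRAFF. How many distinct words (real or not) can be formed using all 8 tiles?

The 8 letters of RIFFRAFF have repeats: F appearing 4 times and R appearing twice.
The number of distinct arrangements is 8!/(4!·2!) = 40320/48 = 840.

840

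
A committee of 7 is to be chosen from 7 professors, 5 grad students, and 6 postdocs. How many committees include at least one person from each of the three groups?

28987

With no constraint there are C(18,7) = 31824 possible selections.
Subtract selections that omit an entire group: no professors → C(11,7) = 330; no grad students → C(13,7) = 1716; no postdocs → C(12,7) = 792.
Add back selections omitting two groups (i.e. drawn from a single group): C(7,7) + C(5,7) + C(6,7) = 1.
By inclusion–exclusion: 31824 − 2838 + 1 = 28987.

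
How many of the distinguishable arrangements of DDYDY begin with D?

6

Fix D in the first position and arrange the remaining 4 letters.
Those 4 letters have D appearing twice and Y appearing twice, giving (4)!/(2!·2!) = 6.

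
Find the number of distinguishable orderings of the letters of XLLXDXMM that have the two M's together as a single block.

420

Treat the 2 copies of M as a single block. The multiset to arrange is then {MM, D, L, L, X, X, X}, 7 items in all.
That gives (7)!/(3!·2!) = 420 arrangements.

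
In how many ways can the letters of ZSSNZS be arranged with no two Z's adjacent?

There are 6!/(3!·2!) = 60 arrangements of ZSSNZS in total.
If the two Z's are adjacent, glue them into one block, leaving 5 items to arrange: (5)!/(3!) = 20 ways.
Subtracting, 60 − 20 = 40 arrangements keep the Z's apart.

40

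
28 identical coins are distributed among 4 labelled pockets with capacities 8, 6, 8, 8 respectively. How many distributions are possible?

Without the upper bounds there are C(31,3) = 4495 ways to split 28 among 4 pockets.
Subtract solutions that violate a single cap (substitute x_i' = x_i − (cap_i+1)): x_1 ≥ 9 gives C(22,3) = 1540; x_2 ≥ 7 gives C(24,3) = 2024; x_3 ≥ 9 gives C(22,3) = 1540; x_4 ≥ 9 gives C(22,3) = 1540. Together 6644.
Add back pairs where two caps are both exceeded: 455 + 286 + 286 + 455 + 455 + 286 = 2223.
Subtract triples: 20 + 20 + 4 + 20 = 64.
By inclusion–exclusion the count is 4495 − 6644 + 2223 − 64 = 10.

10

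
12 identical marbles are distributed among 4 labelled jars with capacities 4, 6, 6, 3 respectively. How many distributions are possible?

88

Ignoring the caps, the number of non-negative solutions to x_1+…+x_4 = 12 is C(15,3) = 455.
Subtract solutions that violate a single cap (substitute x_i' = x_i − (cap_i+1)): x_1 ≥ 5 gives C(10,3) = 120; x_2 ≥ 7 gives C(8,3) = 56; x_3 ≥ 7 gives C(8,3) = 56; x_4 ≥ 4 gives C(11,3) = 165. Together 397.
Add back pairs where two caps are both exceeded: 1 + 1 + 20 + 0 + 4 + 4 = 30.
By inclusion–exclusion the count is 455 − 397 + 30 = 88.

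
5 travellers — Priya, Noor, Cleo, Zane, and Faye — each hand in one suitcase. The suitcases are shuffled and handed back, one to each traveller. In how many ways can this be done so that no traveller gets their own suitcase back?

Let Aᵢ be the assignments in which traveller i gets their own suitcase. We want the size of the complement of A₁∪…∪A_5.
By inclusion–exclusion this is Σ_{j=0}^{5} (−1)^j C(5,j)·(5−j)!.
Computing: 120 − 120 + 60 − 20 + 5 − 1 = 44.

44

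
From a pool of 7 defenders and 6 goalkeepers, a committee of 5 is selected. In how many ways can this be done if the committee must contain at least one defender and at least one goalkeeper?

Total 5-person selections from all 13: C(13,5) = 1287.
Subtract selections that omit an entire group: no defenders → C(6,5) = 6; no goalkeepers → C(7,5) = 21.
Both groups omitted at once is impossible, so 1287 − 27 = 1260.

1260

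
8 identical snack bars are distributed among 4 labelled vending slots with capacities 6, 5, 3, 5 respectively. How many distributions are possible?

106

Ignoring the caps, the number of non-negative solutions to x_1+…+x_4 = 8 is C(11,3) = 165.
Subtract solutions that violate a single cap (substitute x_i' = x_i − (cap_i+1)): x_1 ≥ 7 gives C(4,3) = 4; x_2 ≥ 6 gives C(5,3) = 10; x_3 ≥ 4 gives C(7,3) = 35; x_4 ≥ 6 gives C(5,3) = 10. Together 59.
No two caps can be exceeded simultaneously, so the pair terms are all 0.
By inclusion–exclusion the count is 165 − 59 + 0 = 106.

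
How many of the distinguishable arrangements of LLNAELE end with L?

180

Fix L in the last position and arrange the remaining 6 letters.
Those 6 letters have E appearing twice and L appearing twice, giving (6)!/(2!·2!) = 180.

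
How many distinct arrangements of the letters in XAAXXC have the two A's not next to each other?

40

There are 6!/(3!·2!) = 60 arrangements of XAAXXC in total.
Arrangements with the A's together: treat AA as one letter, giving (5)!/(3!) = 20.
Hence 60 − 20 = 40.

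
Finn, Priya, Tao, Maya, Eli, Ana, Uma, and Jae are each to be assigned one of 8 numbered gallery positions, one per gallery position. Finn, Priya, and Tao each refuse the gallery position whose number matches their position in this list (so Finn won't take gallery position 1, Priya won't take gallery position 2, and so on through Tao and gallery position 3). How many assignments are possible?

Let Aᵢ (for i ∈ {1, 2, 3}) be the placements that put person i in their forbidden gallery position. Any j of these fix j positions, leaving (8−j)! ways to fill the rest, and there are C(3,j) ways to pick which j.
By inclusion–exclusion, the number of valid placements is Σ_{j=0}^{3} (−1)^j C(3,j)·(8−j)!.
Computing: 40320 − 15120 + 2160 − 120 = 27240.

27240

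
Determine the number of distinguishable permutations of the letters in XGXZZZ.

60

XGXZZZ has 6 letters with X appearing twice and Z appearing 3 times.
The number of distinct arrangements is 6!/(3!·2!) = 720/12 = 60.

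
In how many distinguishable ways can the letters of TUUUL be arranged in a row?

Letter multiplicities in TUUUL: L×1, T×1, U×3.
So there are 5! / (3!) = 20 distinguishable arrangements.

20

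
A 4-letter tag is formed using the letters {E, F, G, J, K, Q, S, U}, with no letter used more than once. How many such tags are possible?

With no repetition, fill the 4 letters in order: 8 choices, then 7, down to 5.
8 × 7 × 6 × 5 = 1680.

1680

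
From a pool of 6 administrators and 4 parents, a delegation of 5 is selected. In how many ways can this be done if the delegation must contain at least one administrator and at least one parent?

246

Total 5-person selections from all 10: C(10,5) = 252.
Selections missing a whole group: no administrators → C(4,5) = 0; no parents → C(6,5) = 6.
Both groups omitted at once is impossible, so 252 − 6 = 246.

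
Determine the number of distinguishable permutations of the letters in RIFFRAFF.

RIFFRAFF has 8 letters with F appearing 4 times and R appearing twice.
The number of distinct arrangements is 8!/(4!·2!) = 40320/48 = 840.

840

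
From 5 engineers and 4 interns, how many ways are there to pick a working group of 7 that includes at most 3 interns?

Split by how many interns are chosen (0 through 3).
Sum: C(4,0)·C(5,7) + C(4,1)·C(5,6) + C(4,2)·C(5,5) + C(4,3)·C(5,4) = 0 + 0 + 6 + 20 = 26.

26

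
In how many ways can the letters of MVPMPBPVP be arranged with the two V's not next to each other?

2940

Total arrangements of MVPMPBPVP: 9!/(4!·2!·2!) = 3780.
Arrangements with the V's together: treat VV as one letter, giving (8)!/(4!·2!) = 840.
Hence 3780 − 840 = 2940.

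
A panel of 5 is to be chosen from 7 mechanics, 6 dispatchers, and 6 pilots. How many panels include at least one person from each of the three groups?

8295

Unrestricted: C(19,5) = 11628 ways to pick any 5 of the 19.
Selections missing a whole group: no mechanics → C(12,5) = 792; no dispatchers → C(13,5) = 1287; no pilots → C(13,5) = 1287.
Add back selections omitting two groups (i.e. drawn from a single group): C(7,5) + C(6,5) + C(6,5) = 33.
By inclusion–exclusion: 11628 − 3366 + 33 = 8295.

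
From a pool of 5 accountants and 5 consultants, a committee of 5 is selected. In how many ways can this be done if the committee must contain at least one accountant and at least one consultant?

250

With no constraint there are C(10,5) = 252 possible selections.
Subtract selections that omit an entire group: no accountants → C(5,5) = 1; no consultants → C(5,5) = 1.
Both groups omitted at once is impossible, so 252 − 2 = 250.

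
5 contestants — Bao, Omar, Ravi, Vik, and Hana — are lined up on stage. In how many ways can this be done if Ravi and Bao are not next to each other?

72

There are 5! = 120 arrangements in all. If Ravi and Bao are adjacent, merging them into one block gives 2·(4)! = 48 arrangements.
So 120 − 48 = 72 arrangements keep them apart.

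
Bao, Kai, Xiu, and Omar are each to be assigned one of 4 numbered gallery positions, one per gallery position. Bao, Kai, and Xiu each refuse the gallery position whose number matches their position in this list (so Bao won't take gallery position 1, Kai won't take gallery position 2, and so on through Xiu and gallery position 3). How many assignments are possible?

11

Let Aᵢ (for i ∈ {1, 2, 3}) be the placements that put person i in their forbidden gallery position. Any j of these fix j positions, leaving (4−j)! ways to fill the rest, and there are C(3,j) ways to pick which j.
By inclusion–exclusion, the number of valid placements is Σ_{j=0}^{3} (−1)^j C(3,j)·(4−j)!.
Computing: 24 − 18 + 6 − 1 = 11.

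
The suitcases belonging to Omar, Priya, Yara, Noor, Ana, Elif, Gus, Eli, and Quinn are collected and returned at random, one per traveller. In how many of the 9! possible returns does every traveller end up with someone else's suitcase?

This is the derangement count D_9: permutations of 9 items with no fixed point.
By inclusion–exclusion this is Σ_{j=0}^{9} (−1)^j C(9,j)·(9−j)!.
Computing: 362880 − 362880 + 181440 − 60480 + 15120 − 3024 + 504 − 72 + 9 − 1 = 133496.

133496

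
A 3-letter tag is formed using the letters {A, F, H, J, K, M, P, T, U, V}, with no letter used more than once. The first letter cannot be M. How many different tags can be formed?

The first letter has 10−1 = 9 choices (anything except M).
The remaining 2 letters are filled from the other 9 symbols without repetition: 9 × 8 = 72.
Total: 9 × 72 = 648.

648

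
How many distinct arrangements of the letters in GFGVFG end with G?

30

With the last slot taken by G, it remains to arrange the other 5 letters (FGVFG).
Those 5 letters have F appearing twice and G appearing twice, giving (5)!/(2!·2!) = 30.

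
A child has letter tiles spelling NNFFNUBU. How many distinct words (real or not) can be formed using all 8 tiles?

The 8 letters of NNFFNUBU have repeats: F appearing twice, N appearing 3 times, and U appearing twice.
Dividing 8! = 40320 by 3!·2!·2! = 24 for the repeated letters gives 1680.

1680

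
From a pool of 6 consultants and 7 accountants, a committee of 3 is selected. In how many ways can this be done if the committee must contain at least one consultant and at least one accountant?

With no constraint there are C(13,3) = 286 possible selections.
Subtract selections that omit an entire group: no consultants → C(7,3) = 35; no accountants → C(6,3) = 20.
Both groups omitted at once is impossible, so 286 − 55 = 231.

231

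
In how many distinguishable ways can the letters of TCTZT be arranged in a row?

20

TCTZT has 5 letters with T appearing 3 times.
So there are 5! / (3!) = 20 distinguishable arrangements.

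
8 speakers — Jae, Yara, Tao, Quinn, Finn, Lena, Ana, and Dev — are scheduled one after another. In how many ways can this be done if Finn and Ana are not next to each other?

There are 8! = 40320 arrangements in all. If Finn and Ana are adjacent, merging them into one block gives 2·(7)! = 10080 arrangements.
Complementary counting: 40320 − 10080 = 30240.

30240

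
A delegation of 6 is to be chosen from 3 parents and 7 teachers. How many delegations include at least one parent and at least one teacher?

203

Total 6-person selections from all 10: C(10,6) = 210.
Subtract selections that omit an entire group: no parents → C(7,6) = 7; no teachers → C(3,6) = 0.
Both groups omitted at once is impossible, so 210 − 7 = 203.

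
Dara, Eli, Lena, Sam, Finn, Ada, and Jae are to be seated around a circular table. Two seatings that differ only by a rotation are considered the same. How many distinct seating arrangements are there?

720

Fix one person's seat to break rotational symmetry; the remaining 6 people can be arranged in (6)! = 720 ways.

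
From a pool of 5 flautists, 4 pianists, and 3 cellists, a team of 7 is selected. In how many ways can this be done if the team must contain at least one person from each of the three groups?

747

Unrestricted: C(12,7) = 792 ways to pick any 7 of the 12.
Selections missing a whole group: no flautists → C(7,7) = 1; no pianists → C(8,7) = 8; no cellists → C(9,7) = 36.
Add back selections omitting two groups (i.e. drawn from a single group): C(5,7) + C(4,7) + C(3,7) = 0.
By inclusion–exclusion: 792 − 45 + 0 = 747.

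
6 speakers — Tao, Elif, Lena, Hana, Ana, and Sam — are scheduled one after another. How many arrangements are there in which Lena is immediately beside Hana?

Place the 4 others and the Lena-Hana pair as 5 objects in a line; the pair has 2 internal arrangements.
So the count is 2·(5)! = 240.

240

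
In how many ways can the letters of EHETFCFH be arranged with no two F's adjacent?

Total arrangements of EHETFCFH: 8!/(2!·2!·2!) = 5040.
Arrangements with the F's together: treat FF as one letter, giving (7)!/(2!·2!) = 1260.
Hence 5040 − 1260 = 3780.

3780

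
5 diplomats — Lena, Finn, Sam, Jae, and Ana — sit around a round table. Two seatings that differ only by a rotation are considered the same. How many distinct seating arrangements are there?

24

Seat Lena anywhere (absorbing the rotational symmetry), then permute the other 4: (4)! = 24.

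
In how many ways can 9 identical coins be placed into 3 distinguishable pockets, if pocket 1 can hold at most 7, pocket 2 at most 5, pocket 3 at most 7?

Ignoring the caps, the number of non-negative solutions to x_1+…+x_3 = 9 is C(11,2) = 55.
Subtract solutions that violate a single cap (substitute x_i' = x_i − (cap_i+1)): x_1 ≥ 8 gives C(3,2) = 3; x_2 ≥ 6 gives C(5,2) = 10; x_3 ≥ 8 gives C(3,2) = 3. Together 16.
No two caps can be exceeded simultaneously, so the pair terms are all 0.
By inclusion–exclusion the count is 55 − 16 + 0 = 39.

39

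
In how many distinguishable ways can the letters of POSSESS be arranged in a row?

210

The 7 letters of POSSESS have repeats: S appearing 4 times.
So there are 7! / (4!) = 210 distinguishable arrangements.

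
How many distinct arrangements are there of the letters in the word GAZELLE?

1260

The 7 letters of GAZELLE have repeats: E appearing twice and L appearing twice.
Dividing 7! = 5040 by 2!·2! = 4 for the repeated letters gives 1260.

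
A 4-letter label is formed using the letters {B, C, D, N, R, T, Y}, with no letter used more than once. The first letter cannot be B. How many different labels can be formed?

720

The first letter has 7−1 = 6 choices (anything except B).
The remaining 3 letters are filled from the other 6 symbols without repetition: 6 × 5 × 4 = 120.
Total: 6 × 120 = 720.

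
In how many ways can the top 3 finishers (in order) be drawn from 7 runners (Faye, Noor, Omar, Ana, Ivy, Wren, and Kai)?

210

This is an ordered selection of 3 from 7: P(7,3).
That gives 7 × 6 × 5 = 210.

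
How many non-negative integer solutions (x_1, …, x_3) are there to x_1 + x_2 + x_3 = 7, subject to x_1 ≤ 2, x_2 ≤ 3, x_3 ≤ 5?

Ignoring the caps, the number of non-negative solutions to x_1+…+x_3 = 7 is C(9,2) = 36.
Subtract solutions that violate a single cap (substitute x_i' = x_i − (cap_i+1)): x_1 ≥ 3 gives C(6,2) = 15; x_2 ≥ 4 gives C(5,2) = 10; x_3 ≥ 6 gives C(3,2) = 3. Together 28.
Add back pairs where two caps are both exceeded: 1 + 0 + 0 = 1.
By inclusion–exclusion the count is 36 − 28 + 1 = 9.

9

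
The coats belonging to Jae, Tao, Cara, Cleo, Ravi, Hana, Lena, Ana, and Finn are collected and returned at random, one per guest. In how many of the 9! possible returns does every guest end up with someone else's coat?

Let Aᵢ be the assignments in which guest i gets their own coat. We want the size of the complement of A₁∪…∪A_9.
By inclusion–exclusion this is Σ_{j=0}^{9} (−1)^j C(9,j)·(9−j)!.
Computing: 362880 − 362880 + 181440 − 60480 + 15120 − 3024 + 504 − 72 + 9 − 1 = 133496.

133496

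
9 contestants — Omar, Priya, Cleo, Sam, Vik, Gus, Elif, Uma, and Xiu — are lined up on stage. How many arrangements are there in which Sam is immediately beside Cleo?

80640

Glue Sam and Cleo into one block (2 internal orders), leaving 8 units to arrange in a row.
So the count is 2·(8)! = 80640.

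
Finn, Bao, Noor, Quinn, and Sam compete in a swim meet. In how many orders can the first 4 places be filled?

There are 5 choices for 1st place, 4 for 2nd, and so on down to 2 for position 4.
That gives 5 × 4 × 3 × 2 = 120.

120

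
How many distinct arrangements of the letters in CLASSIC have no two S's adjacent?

There are 7!/(2!·2!) = 1260 arrangements of CLASSIC in total.
If the two S's are adjacent, glue them into one block, leaving 6 items to arrange: (6)!/(2!) = 360 ways.
Hence 1260 − 360 = 900.

900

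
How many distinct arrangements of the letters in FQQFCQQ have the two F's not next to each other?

75

Total arrangements of FQQFCQQ: 7!/(4!·2!) = 105.
Arrangements with the F's together: treat FF as one letter, giving (6)!/(4!) = 30.
Hence 105 − 30 = 75.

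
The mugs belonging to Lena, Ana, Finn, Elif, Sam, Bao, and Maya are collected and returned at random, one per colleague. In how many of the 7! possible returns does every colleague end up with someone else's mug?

Let Aᵢ be the assignments in which colleague i gets their own mug. We want the size of the complement of A₁∪…∪A_7.
By inclusion–exclusion this is Σ_{j=0}^{7} (−1)^j C(7,j)·(7−j)!.
Computing: 5040 − 5040 + 2520 − 840 + 210 − 42 + 7 − 1 = 1854.

1854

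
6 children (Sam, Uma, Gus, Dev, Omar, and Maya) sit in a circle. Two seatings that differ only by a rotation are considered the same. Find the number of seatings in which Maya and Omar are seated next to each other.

Glue Maya and Omar into a block (2 internal orders). Seating 5 units around a circle gives (4)! arrangements.
So 2 × (4)! = 2 × 24 = 48.

48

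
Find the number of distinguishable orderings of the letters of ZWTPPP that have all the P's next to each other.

Treat the 3 copies of P as a single block. The multiset to arrange is then {PPP, T, W, Z}, 4 items in all.
All 4 items are distinct, so there are (4)! = 24 arrangements.

24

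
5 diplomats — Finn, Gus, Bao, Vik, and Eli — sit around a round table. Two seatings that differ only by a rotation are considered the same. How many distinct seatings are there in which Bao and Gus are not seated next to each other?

All circular seatings of 5 people number (4)! = 24.
Those with Bao next to Gus: fuse the pair into one unit and seat 4 units around a circle — 2·(3)! = 12.
Subtracting, 24 − 12 = 12.

12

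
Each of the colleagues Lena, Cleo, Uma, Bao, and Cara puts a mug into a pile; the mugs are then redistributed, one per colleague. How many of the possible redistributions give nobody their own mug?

Let Aᵢ be the assignments in which colleague i gets their own mug. We want the size of the complement of A₁∪…∪A_5.
By inclusion–exclusion this is Σ_{j=0}^{5} (−1)^j C(5,j)·(5−j)!.
Computing: 120 − 120 + 60 − 20 + 5 − 1 = 44.

44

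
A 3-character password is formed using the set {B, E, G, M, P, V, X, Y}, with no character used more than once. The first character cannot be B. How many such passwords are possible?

The first character has 8−1 = 7 choices (anything except B).
The remaining 2 characters are filled from the other 7 symbols without repetition: 7 × 6 = 42.
Total: 7 × 42 = 294.

294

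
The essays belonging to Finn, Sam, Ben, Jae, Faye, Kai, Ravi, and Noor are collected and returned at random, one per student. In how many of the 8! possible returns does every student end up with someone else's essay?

Count assignments avoiding every fixed point. For any j of the 8 students fixed to their own essay, the other 8−j can be arranged in (8−j)! ways.
By inclusion–exclusion this is Σ_{j=0}^{8} (−1)^j C(8,j)·(8−j)!.
Computing: 40320 − 40320 + 20160 − 6720 + 1680 − 336 + 56 − 8 + 1 = 14833.

14833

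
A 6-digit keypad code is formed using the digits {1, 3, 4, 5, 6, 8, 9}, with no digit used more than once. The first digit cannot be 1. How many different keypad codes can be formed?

The first digit has 7−1 = 6 choices (anything except 1).
The remaining 5 digits are filled from the other 6 symbols without repetition: 6 × 5 × 4 × 3 × 2 = 720.
Total: 6 × 720 = 4320.

4320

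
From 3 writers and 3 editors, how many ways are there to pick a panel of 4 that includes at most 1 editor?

Split by how many editors are chosen (0 through 1).
Sum: C(3,0)·C(3,4) + C(3,1)·C(3,3) = 0 + 3 = 3.

3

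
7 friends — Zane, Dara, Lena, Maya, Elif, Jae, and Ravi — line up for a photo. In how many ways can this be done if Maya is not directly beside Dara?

There are 7! = 5040 arrangements in all. If Maya and Dara are adjacent, merging them into one block gives 2·(6)! = 1440 arrangements.
So 5040 − 1440 = 3600 arrangements keep them apart.

3600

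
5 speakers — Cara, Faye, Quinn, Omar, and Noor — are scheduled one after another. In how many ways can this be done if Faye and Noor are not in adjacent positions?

72

There are 5! = 120 arrangements in all. If Faye and Noor are adjacent, merging them into one block gives 2·(4)! = 48 arrangements.
So 120 − 48 = 72 arrangements keep them apart.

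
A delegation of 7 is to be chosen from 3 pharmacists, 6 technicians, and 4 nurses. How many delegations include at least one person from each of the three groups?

With no constraint there are C(13,7) = 1716 possible selections.
Subtract selections that omit an entire group: no pharmacists → C(10,7) = 120; no technicians → C(7,7) = 1; no nurses → C(9,7) = 36.
Add back selections omitting two groups (i.e. drawn from a single group): C(3,7) + C(6,7) + C(4,7) = 0.
By inclusion–exclusion: 1716 − 157 + 0 = 1559.

1559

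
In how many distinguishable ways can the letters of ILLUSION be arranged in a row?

The 8 letters of ILLUSION have repeats: I appearing twice and L appearing twice.
The number of distinct arrangements is 8!/(2!·2!) = 40320/4 = 10080.

10080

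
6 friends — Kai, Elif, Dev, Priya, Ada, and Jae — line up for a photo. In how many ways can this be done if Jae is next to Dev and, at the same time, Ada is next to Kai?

Treat {Jae,Dev} as one block (2 orders) and {Ada,Kai} as another (2 orders).
That leaves 4 units to arrange: 2 × 2 × 4! = 4 × 24 = 96.

96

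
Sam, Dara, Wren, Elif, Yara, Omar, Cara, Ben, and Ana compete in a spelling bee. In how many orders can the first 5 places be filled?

15120

This is an ordered selection of 5 from 9: P(9,5).
That gives 9 × 8 × 7 × 6 × 5 = 15120.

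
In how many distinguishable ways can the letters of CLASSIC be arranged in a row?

Letter multiplicities in CLASSIC: A×1, C×2, I×1, L×1, S×2.
So there are 7! / (2!·2!) = 1260 distinguishable arrangements.

1260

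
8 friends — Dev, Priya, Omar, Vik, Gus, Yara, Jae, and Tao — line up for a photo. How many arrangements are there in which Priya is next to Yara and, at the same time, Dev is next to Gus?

Treat {Priya,Yara} as one block (2 orders) and {Dev,Gus} as another (2 orders).
That leaves 6 units to arrange: 2 × 2 × 6! = 4 × 720 = 2880.

2880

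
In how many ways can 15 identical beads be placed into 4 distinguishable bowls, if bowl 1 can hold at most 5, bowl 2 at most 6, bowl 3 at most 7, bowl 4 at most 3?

By stars and bars, unrestricted non-negative solutions to x_1+…+x_4 = 15 number C(15+3,3) = 816.
Subtract solutions that violate a single cap (substitute x_i' = x_i − (cap_i+1)): x_1 ≥ 6 gives C(12,3) = 220; x_2 ≥ 7 gives C(11,3) = 165; x_3 ≥ 8 gives C(10,3) = 120; x_4 ≥ 4 gives C(14,3) = 364. Together 869.
Add back pairs where two caps are both exceeded: 10 + 4 + 56 + 1 + 35 + 20 = 126.
By inclusion–exclusion the count is 816 − 869 + 126 = 73.

73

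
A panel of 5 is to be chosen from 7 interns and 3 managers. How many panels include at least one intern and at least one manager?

231

With no constraint there are C(10,5) = 252 possible selections.
Subtract selections that omit an entire group: no interns → C(3,5) = 0; no managers → C(7,5) = 21.
Both groups omitted at once is impossible, so 252 − 21 = 231.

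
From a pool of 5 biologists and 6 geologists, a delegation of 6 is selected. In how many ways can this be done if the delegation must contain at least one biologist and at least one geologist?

Unrestricted: C(11,6) = 462 ways to pick any 6 of the 11.
Selections missing a whole group: no biologists → C(6,6) = 1; no geologists → C(5,6) = 0.
Both groups omitted at once is impossible, so 462 − 1 = 461.

461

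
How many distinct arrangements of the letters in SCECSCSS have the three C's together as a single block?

30

Treat the 3 copies of C as a single block. The multiset to arrange is then {CCC, E, S, S, S, S}, 6 items in all.
That gives (6)!/(4!) = 30 arrangements.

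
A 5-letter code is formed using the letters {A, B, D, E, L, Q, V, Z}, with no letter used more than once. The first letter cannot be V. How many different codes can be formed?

5880

The first letter has 8−1 = 7 choices (anything except V).
The remaining 4 letters are filled from the other 7 symbols without repetition: 7 × 6 × 5 × 4 = 840.
Total: 7 × 840 = 5880.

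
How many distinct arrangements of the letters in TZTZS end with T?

Fix T in the last position and arrange the remaining 4 letters.
Those 4 letters have Z appearing twice, giving (4)!/(2!) = 12.

12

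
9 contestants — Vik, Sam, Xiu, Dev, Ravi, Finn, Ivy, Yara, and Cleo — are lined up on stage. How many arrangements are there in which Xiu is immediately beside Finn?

80640

Place the 7 others and the Xiu-Finn pair as 8 objects in a line; the pair has 2 internal arrangements.
That gives 2 × 8! = 2 × 40320 = 80640.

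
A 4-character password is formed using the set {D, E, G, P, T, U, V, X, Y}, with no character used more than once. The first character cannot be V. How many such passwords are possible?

The first character has 9−1 = 8 choices (anything except V).
The remaining 3 characters are filled from the other 8 symbols without repetition: 8 × 7 × 6 = 336.
Total: 8 × 336 = 2688.

2688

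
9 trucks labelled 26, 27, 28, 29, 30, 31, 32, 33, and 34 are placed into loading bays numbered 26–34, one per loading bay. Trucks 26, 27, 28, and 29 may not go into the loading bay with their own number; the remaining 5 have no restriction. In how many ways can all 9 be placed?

229080

Let Aᵢ (for 26 ≤ i ≤ 29) be the placements that put truck i in its forbidden loading bay. Any j of these fix j positions, leaving (9−j)! ways to fill the rest, and there are C(4,j) ways to pick which j.
By inclusion–exclusion, the number of valid placements is Σ_{j=0}^{4} (−1)^j C(4,j)·(9−j)!.
Computing: 362880 − 161280 + 30240 − 2880 + 120 = 229080.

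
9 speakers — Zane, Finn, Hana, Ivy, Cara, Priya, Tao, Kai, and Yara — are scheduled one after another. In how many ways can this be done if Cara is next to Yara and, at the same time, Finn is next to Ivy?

Treat {Cara,Yara} as one block (2 orders) and {Finn,Ivy} as another (2 orders).
That leaves 7 units to arrange: 2 × 2 × 7! = 4 × 5040 = 20160.

20160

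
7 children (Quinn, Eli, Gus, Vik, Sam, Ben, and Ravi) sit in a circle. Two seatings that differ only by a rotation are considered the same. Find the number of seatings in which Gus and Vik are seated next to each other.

Treat {Gus, Vik} as one unit (2 internal orders) and seat the resulting 6 units around the table: (5)! circular arrangements.
So 2 × (5)! = 2 × 120 = 240.

240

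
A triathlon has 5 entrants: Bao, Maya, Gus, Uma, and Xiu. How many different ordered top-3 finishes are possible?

This is an ordered selection of 3 from 5: P(5,3).
That gives 5 × 4 × 3 = 60.

60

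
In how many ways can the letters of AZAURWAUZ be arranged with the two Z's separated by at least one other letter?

11760

Total arrangements of AZAURWAUZ: 9!/(3!·2!·2!) = 15120.
Arrangements with the Z's together: treat ZZ as one letter, giving (8)!/(3!·2!) = 3360.
Hence 15120 − 3360 = 11760.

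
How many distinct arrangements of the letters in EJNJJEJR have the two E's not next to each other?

630

There are 8!/(4!·2!) = 840 arrangements of EJNJJEJR in total.
If the two E's are adjacent, glue them into one block, leaving 7 items to arrange: (7)!/(4!) = 210 ways.
Subtracting, 840 − 210 = 630 arrangements keep the E's apart.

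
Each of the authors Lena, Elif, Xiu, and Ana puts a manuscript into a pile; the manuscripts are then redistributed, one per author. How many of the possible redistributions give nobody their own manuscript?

9

Let Aᵢ be the assignments in which author i gets their own manuscript. We want the size of the complement of A₁∪…∪A_4.
By inclusion–exclusion this is Σ_{j=0}^{4} (−1)^j C(4,j)·(4−j)!.
Computing: 24 − 24 + 12 − 4 + 1 = 9.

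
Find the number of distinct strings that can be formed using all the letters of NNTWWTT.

Letter multiplicities in NNTWWTT: N×2, T×3, W×2.
So there are 7! / (3!·2!·2!) = 210 distinguishable arrangements.

210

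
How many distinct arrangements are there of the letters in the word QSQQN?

QSQQN has 5 letters with Q appearing 3 times.
The number of distinct arrangements is 5!/(3!) = 120/6 = 20.

20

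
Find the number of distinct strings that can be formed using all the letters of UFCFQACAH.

UFCFQACAH has 9 letters with A appearing twice, C appearing twice, and F appearing twice.
So there are 9! / (2!·2!·2!) = 45360 distinguishable arrangements.

45360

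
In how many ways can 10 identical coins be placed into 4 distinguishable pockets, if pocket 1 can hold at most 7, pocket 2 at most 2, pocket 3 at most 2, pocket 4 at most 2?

By stars and bars, unrestricted non-negative solutions to x_1+…+x_4 = 10 number C(10+3,3) = 286.
Subtract solutions that violate a single cap (substitute x_i' = x_i − (cap_i+1)): x_1 ≥ 8 gives C(5,3) = 10; x_2 ≥ 3 gives C(10,3) = 120; x_3 ≥ 3 gives C(10,3) = 120; x_4 ≥ 3 gives C(10,3) = 120. Together 370.
Add back pairs where two caps are both exceeded: 0 + 0 + 0 + 35 + 35 + 35 = 105.
Subtract triples: 0 + 0 + 0 + 4 = 4.
By inclusion–exclusion the count is 286 − 370 + 105 − 4 = 17.

17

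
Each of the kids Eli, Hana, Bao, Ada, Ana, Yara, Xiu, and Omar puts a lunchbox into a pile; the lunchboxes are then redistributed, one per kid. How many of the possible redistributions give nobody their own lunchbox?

This is the derangement count D_8: permutations of 8 items with no fixed point.
By inclusion–exclusion this is Σ_{j=0}^{8} (−1)^j C(8,j)·(8−j)!.
Computing: 40320 − 40320 + 20160 − 6720 + 1680 − 336 + 56 − 8 + 1 = 14833.

14833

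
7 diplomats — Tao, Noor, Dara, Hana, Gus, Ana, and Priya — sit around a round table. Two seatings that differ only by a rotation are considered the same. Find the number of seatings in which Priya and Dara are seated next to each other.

240

Glue Priya and Dara into a block (2 internal orders). Seating 6 units around a circle gives (5)! arrangements.
So 2 × (5)! = 2 × 120 = 240.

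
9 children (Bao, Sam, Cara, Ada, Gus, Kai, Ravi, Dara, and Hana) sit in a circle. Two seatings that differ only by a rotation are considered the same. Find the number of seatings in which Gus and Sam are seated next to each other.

10080

Glue Gus and Sam into a block (2 internal orders). Seating 8 units around a circle gives (7)! arrangements.
So 2 × (7)! = 2 × 5040 = 10080.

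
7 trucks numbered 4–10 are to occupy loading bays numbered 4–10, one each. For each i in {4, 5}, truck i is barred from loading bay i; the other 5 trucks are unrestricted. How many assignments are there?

3720

Let Aᵢ (for i ∈ {4, 5}) be the placements that put truck i in its forbidden loading bay. Any j of these fix j positions, leaving (7−j)! ways to fill the rest, and there are C(2,j) ways to pick which j.
By inclusion–exclusion, the number of valid placements is Σ_{j=0}^{2} (−1)^j C(2,j)·(7−j)!.
Computing: 5040 − 1440 + 120 = 3720.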